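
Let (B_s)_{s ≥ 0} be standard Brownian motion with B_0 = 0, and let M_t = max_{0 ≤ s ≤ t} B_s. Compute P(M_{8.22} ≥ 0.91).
P(M_{8.22} ≥ 0.91) = 2·P(B_{8.22} ≥ 0.91) = 2(1 − Φ(0.91/√8.22)) ≈ 0.7509

By the reflection principle for Brownian motion, P(M_t ≥ a) = 2 · P(B_t ≥ a) for a ≥ 0. Since B_t ~ N(0, t), P(B_t ≥ 0.91) = 1 − Φ(0.91/√t) = 1 − Φ(0.91/√8.22) = 1 − Φ(0.3174). So
  P(M_{8.22} ≥ 0.91) = 2(1 − Φ(0.3174)) ≈ 0.7509.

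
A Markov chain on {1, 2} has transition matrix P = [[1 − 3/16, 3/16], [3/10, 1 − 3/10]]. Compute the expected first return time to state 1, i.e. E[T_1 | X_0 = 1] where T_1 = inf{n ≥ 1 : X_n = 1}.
E[T_1 | X_0 = 1] = 1/π_1 = 13/8

For an irreducible recurrent Markov chain with stationary distribution π, E[T_i | X_0 = i] = 1/π_i (Kac's formula). Here π_1 = (3/10)/(3/16 + 3/10) = (3/10)/(39/80) = 8/13, so E[T_1 | X_0 = 1] = 1/π_1 = (3/16 + 3/10)/(3/10) = (39/80)/(3/10) = 13/8.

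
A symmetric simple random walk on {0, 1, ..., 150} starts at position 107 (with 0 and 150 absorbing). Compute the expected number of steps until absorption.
E[τ | X_0 = 107] = 4601

Let v_k = E[τ | X_0 = k]. Boundary: v_0 = v_150 = 0. Recurrence: v_k = 1 + (v_{k-1} + v_{k+1})/2 for 1 ≤ k ≤ 149. The particular solution to v_k − (v_{k-1} + v_{k+1})/2 = 1 is v_k = −k^2. Adding homogeneous solution A + B k and matching boundaries gives v_k = k (150 − k). Substituting k = 107: v_107 = 107 · 43 = 4601.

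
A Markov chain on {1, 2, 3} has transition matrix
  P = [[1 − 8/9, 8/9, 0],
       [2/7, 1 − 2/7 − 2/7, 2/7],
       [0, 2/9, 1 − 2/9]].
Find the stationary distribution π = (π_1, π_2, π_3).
π = (9/73, 28/73, 36/73)

This is a birth-death chain on three states, which satisfies detailed balance: π_1 · P_{12} = π_2 · P_{21} and π_2 · P_{23} = π_3 · P_{32}.
From π_1 · 8/9 = π_2 · 2/7: π_2/π_1 = (8/9)/(2/7) = 28/9.
From π_2 · 2/7 = π_3 · 2/9: π_3/π_2 = (2/7)/(2/9) = 9/7.
Take π_1 proportional to 1; then unnormalized π = (1, 28/9, 4). Normalize by dividing by the sum 73/9:
  π = (9/73, 28/73, 36/73).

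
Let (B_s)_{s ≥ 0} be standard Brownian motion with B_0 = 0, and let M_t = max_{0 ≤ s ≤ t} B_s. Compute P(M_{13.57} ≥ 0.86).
P(M_{13.57} ≥ 0.86) = 2·P(B_{13.57} ≥ 0.86) = 2(1 − Φ(0.86/√13.57)) ≈ 0.8154

By the reflection principle for Brownian motion, P(M_t ≥ a) = 2 · P(B_t ≥ a) for a ≥ 0. Since B_t ~ N(0, t), P(B_t ≥ 0.86) = 1 − Φ(0.86/√t) = 1 − Φ(0.86/√13.57) = 1 − Φ(0.2335). So
  P(M_{13.57} ≥ 0.86) = 2(1 − Φ(0.2335)) ≈ 0.8154.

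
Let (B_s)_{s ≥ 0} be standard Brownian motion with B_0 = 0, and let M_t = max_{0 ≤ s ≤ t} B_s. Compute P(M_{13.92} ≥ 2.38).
P(M_{13.92} ≥ 2.38) = 2·P(B_{13.92} ≥ 2.38) = 2(1 − Φ(2.38/√13.92)) ≈ 0.5235

By the reflection principle for Brownian motion, P(M_t ≥ a) = 2 · P(B_t ≥ a) for a ≥ 0. Since B_t ~ N(0, t), P(B_t ≥ 2.38) = 1 − Φ(2.38/√t) = 1 − Φ(2.38/√13.92) = 1 − Φ(0.6379). So
  P(M_{13.92} ≥ 2.38) = 2(1 − Φ(0.6379)) ≈ 0.5235.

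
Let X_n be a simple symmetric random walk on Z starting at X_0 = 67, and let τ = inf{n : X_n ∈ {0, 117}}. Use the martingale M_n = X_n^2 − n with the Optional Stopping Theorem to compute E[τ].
E[τ] = 3350

M_n = X_n^2 − n is a martingale (since E[X_{n+1}^2 | F_n] = X_n^2 + 1). By OST (τ has finite mean in a bounded region), E[M_τ] = E[M_0] = X_0^2 − 0 = 67^2 = 4489. Also E[M_τ] = E[X_τ^2] − E[τ]. The walk exits at 0 or 117, with P(hit 117 first) = 67/117, so E[X_τ^2] = 117^2 · 67/117 + 0 = 7839. Thus E[τ] = E[X_τ^2] − E[M_τ] = 7839 − 4489 = 3350 = 67(117 − 67) = 3350.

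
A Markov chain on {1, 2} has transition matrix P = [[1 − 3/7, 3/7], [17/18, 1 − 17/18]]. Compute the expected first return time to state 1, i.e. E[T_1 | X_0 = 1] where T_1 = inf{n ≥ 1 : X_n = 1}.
E[T_1 | X_0 = 1] = 1/π_1 = 173/119

For an irreducible recurrent Markov chain with stationary distribution π, E[T_i | X_0 = i] = 1/π_i (Kac's formula). Here π_1 = (17/18)/(3/7 + 17/18) = (17/18)/(173/126) = 119/173, so E[T_1 | X_0 = 1] = 1/π_1 = (3/7 + 17/18)/(17/18) = (173/126)/(17/18) = 173/119.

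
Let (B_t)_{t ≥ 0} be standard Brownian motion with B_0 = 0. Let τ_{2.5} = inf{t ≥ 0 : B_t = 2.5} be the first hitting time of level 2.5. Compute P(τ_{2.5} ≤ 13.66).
P(τ_{2.5} ≤ 13.66) = 2(1 − Φ(2.5/√13.66)) = 2(1 − Φ(0.6764)) ≈ 0.4988

By the reflection principle for standard BM, P(τ_b ≤ t) = 2 · P(B_t ≥ b). Since B_t ~ N(0, t), P(B_t ≥ 2.5) = 1 − Φ(2.5/√t) = 1 − Φ(2.5/√13.66) = 1 − Φ(0.6764) ≈ 0.24939. Doubling: P(τ_{2.5} ≤ 13.66) ≈ 2 · 0.24939 = 0.49878 ≈ 0.4988.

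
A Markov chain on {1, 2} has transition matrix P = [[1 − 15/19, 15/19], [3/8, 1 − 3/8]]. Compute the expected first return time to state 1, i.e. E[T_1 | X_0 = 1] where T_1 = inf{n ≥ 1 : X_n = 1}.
E[T_1 | X_0 = 1] = 1/π_1 = 59/19

For an irreducible recurrent Markov chain with stationary distribution π, E[T_i | X_0 = i] = 1/π_i (Kac's formula). Here π_1 = (3/8)/(15/19 + 3/8) = (3/8)/(177/152) = 19/59, so E[T_1 | X_0 = 1] = 1/π_1 = (15/19 + 3/8)/(3/8) = (177/152)/(3/8) = 59/19.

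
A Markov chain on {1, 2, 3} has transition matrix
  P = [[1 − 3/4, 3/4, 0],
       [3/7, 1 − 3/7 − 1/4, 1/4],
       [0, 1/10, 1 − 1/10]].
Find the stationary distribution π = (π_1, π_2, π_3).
π = (8/57, 14/57, 35/57)

This is a birth-death chain on three states, which satisfies detailed balance: π_1 · P_{12} = π_2 · P_{21} and π_2 · P_{23} = π_3 · P_{32}.
From π_1 · 3/4 = π_2 · 3/7: π_2/π_1 = (3/4)/(3/7) = 7/4.
From π_2 · 1/4 = π_3 · 1/10: π_3/π_2 = (1/4)/(1/10) = 5/2.
Take π_1 proportional to 1; then unnormalized π = (1, 7/4, 35/8). Normalize by dividing by the sum 57/8:
  π = (8/57, 14/57, 35/57).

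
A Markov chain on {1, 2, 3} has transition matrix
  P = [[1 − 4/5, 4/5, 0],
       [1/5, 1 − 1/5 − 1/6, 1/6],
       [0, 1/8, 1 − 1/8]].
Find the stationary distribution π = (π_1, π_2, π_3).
π = (3/31, 12/31, 16/31)

This is a birth-death chain on three states, which satisfies detailed balance: π_1 · P_{12} = π_2 · P_{21} and π_2 · P_{23} = π_3 · P_{32}.
From π_1 · 4/5 = π_2 · 1/5: π_2/π_1 = (4/5)/(1/5) = 4.
From π_2 · 1/6 = π_3 · 1/8: π_3/π_2 = (1/6)/(1/8) = 4/3.
Take π_1 proportional to 1; then unnormalized π = (1, 4, 16/3). Normalize by dividing by the sum 31/3:
  π = (3/31, 12/31, 16/31).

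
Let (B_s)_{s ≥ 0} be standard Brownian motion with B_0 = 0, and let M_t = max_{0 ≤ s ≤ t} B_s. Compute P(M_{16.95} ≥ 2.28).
P(M_{16.95} ≥ 2.28) = 2·P(B_{16.95} ≥ 2.28) = 2(1 − Φ(2.28/√16.95)) ≈ 0.5797

By the reflection principle for Brownian motion, P(M_t ≥ a) = 2 · P(B_t ≥ a) for a ≥ 0. Since B_t ~ N(0, t), P(B_t ≥ 2.28) = 1 − Φ(2.28/√t) = 1 − Φ(2.28/√16.95) = 1 − Φ(0.5538). So
  P(M_{16.95} ≥ 2.28) = 2(1 − Φ(0.5538)) ≈ 0.5797.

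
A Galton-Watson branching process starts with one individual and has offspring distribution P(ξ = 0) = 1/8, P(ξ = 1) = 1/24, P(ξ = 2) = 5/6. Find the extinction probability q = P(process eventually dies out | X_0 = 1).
q = 3/20

The pgf is f(s) = 1/8 + 1/24·s + 5/6·s². The extinction probability q is the smallest fixed point of f in [0, 1]. Setting s = f(s):
  5/6·s² + (1/24 − 1)·s + 1/8 = 0
  5/6·s² − (1/8 + 5/6)·s + 1/8 = 0
which factors as (s − 1)·(5/6·s − 1/8) = 0, giving roots s = 1 and s = (1/8)/(5/6) = 3/20.
Mean offspring μ = 1/24 + 2·5/6 = 41/24 > 1 (supercritical), so q < 1. The extinction probability is the smaller root: q = (1/8)/(5/6) = 3/20.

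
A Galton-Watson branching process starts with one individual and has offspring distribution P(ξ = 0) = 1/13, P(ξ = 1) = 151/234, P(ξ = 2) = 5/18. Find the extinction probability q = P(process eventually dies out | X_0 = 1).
q = 18/65

The pgf is f(s) = 1/13 + 151/234·s + 5/18·s². The extinction probability q is the smallest fixed point of f in [0, 1]. Setting s = f(s):
  5/18·s² + (151/234 − 1)·s + 1/13 = 0
  5/18·s² − (1/13 + 5/18)·s + 1/13 = 0
which factors as (s − 1)·(5/18·s − 1/13) = 0, giving roots s = 1 and s = (1/13)/(5/18) = 18/65.
Mean offspring μ = 151/234 + 2·5/18 = 281/234 > 1 (supercritical), so q < 1. The extinction probability is the smaller root: q = (1/13)/(5/18) = 18/65.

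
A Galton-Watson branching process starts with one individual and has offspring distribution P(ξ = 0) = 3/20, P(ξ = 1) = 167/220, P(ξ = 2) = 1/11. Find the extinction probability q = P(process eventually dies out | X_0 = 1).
q = 1

Mean offspring μ = 0·3/20 + 1·167/220 + 2·1/11 = 207/220 ≤ 1. For μ ≤ 1 with offspring not concentrated at 1, the Galton-Watson process goes extinct almost surely, so q = 1.
(Algebraic check: The pgf is f(s) = 3/20 + 167/220·s + 1/11·s². The extinction probability q is the smallest fixed point of f in [0, 1]. Setting s = f(s):
  1/11·s² + (167/220 − 1)·s + 3/20 = 0
  1/11·s² − (3/20 + 1/11)·s + 3/20 = 0
which factors as (s − 1)·(1/11·s − 3/20) = 0, giving roots s = 1 and s = (3/20)/(1/11) = 33/20. Since 33/20 ≥ 1, the smallest root in [0, 1] is s = 1.)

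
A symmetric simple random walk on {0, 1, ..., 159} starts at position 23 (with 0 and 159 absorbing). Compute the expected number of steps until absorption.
E[τ | X_0 = 23] = 3128

Let v_k = E[τ | X_0 = k]. Boundary: v_0 = v_159 = 0. Recurrence: v_k = 1 + (v_{k-1} + v_{k+1})/2 for 1 ≤ k ≤ 158. The particular solution to v_k − (v_{k-1} + v_{k+1})/2 = 1 is v_k = −k^2. Adding homogeneous solution A + B k and matching boundaries gives v_k = k (159 − k). Substituting k = 23: v_23 = 23 · 136 = 3128.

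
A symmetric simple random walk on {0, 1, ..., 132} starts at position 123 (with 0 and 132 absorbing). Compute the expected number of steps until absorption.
E[τ | X_0 = 123] = 1107

Let v_k = E[τ | X_0 = k]. Boundary: v_0 = v_132 = 0. Recurrence: v_k = 1 + (v_{k-1} + v_{k+1})/2 for 1 ≤ k ≤ 131. The particular solution to v_k − (v_{k-1} + v_{k+1})/2 = 1 is v_k = −k^2. Adding homogeneous solution A + B k and matching boundaries gives v_k = k (132 − k). Substituting k = 123: v_123 = 123 · 9 = 1107.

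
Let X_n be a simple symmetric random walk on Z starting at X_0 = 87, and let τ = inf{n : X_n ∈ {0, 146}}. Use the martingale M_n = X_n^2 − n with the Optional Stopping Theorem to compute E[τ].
E[τ] = 5133

M_n = X_n^2 − n is a martingale (since E[X_{n+1}^2 | F_n] = X_n^2 + 1). By OST (τ has finite mean in a bounded region), E[M_τ] = E[M_0] = X_0^2 − 0 = 87^2 = 7569. Also E[M_τ] = E[X_τ^2] − E[τ]. The walk exits at 0 or 146, with P(hit 146 first) = 87/146, so E[X_τ^2] = 146^2 · 87/146 + 0 = 12702. Thus E[τ] = E[X_τ^2] − E[M_τ] = 12702 − 7569 = 5133 = 87(146 − 87) = 5133.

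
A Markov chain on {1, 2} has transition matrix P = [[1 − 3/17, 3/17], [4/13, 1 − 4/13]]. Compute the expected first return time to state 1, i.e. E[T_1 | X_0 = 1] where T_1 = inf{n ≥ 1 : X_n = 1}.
E[T_1 | X_0 = 1] = 1/π_1 = 107/68

For an irreducible recurrent Markov chain with stationary distribution π, E[T_i | X_0 = i] = 1/π_i (Kac's formula). Here π_1 = (4/13)/(3/17 + 4/13) = (4/13)/(107/221) = 68/107, so E[T_1 | X_0 = 1] = 1/π_1 = (3/17 + 4/13)/(4/13) = (107/221)/(4/13) = 107/68.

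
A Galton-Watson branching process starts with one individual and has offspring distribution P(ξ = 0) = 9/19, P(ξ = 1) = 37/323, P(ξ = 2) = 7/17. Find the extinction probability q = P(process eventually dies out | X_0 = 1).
q = 1

Mean offspring μ = 0·9/19 + 1·37/323 + 2·7/17 = 303/323 ≤ 1. For μ ≤ 1 with offspring not concentrated at 1, the Galton-Watson process goes extinct almost surely, so q = 1.
(Algebraic check: The pgf is f(s) = 9/19 + 37/323·s + 7/17·s². The extinction probability q is the smallest fixed point of f in [0, 1]. Setting s = f(s):
  7/17·s² + (37/323 − 1)·s + 9/19 = 0
  7/17·s² − (9/19 + 7/17)·s + 9/19 = 0
which factors as (s − 1)·(7/17·s − 9/19) = 0, giving roots s = 1 and s = (9/19)/(7/17) = 153/133. Since 153/133 ≥ 1, the smallest root in [0, 1] is s = 1.)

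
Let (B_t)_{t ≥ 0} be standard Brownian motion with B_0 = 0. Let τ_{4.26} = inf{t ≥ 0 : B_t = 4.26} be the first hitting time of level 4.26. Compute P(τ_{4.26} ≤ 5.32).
P(τ_{4.26} ≤ 5.32) = 2(1 − Φ(4.26/√5.32)) = 2(1 − Φ(1.8469)) ≈ 0.0648

By the reflection principle for standard BM, P(τ_b ≤ t) = 2 · P(B_t ≥ b). Since B_t ~ N(0, t), P(B_t ≥ 4.26) = 1 − Φ(4.26/√t) = 1 − Φ(4.26/√5.32) = 1 − Φ(1.8469) ≈ 0.03238. Doubling: P(τ_{4.26} ≤ 5.32) ≈ 2 · 0.03238 = 0.06476 ≈ 0.0648.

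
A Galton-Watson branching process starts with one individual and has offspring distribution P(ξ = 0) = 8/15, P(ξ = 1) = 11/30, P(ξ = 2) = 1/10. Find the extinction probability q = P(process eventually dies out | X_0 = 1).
q = 1

Mean offspring μ = 0·8/15 + 1·11/30 + 2·1/10 = 17/30 ≤ 1. For μ ≤ 1 with offspring not concentrated at 1, the Galton-Watson process goes extinct almost surely, so q = 1.
(Algebraic check: The pgf is f(s) = 8/15 + 11/30·s + 1/10·s². The extinction probability q is the smallest fixed point of f in [0, 1]. Setting s = f(s):
  1/10·s² + (11/30 − 1)·s + 8/15 = 0
  1/10·s² − (8/15 + 1/10)·s + 8/15 = 0
which factors as (s − 1)·(1/10·s − 8/15) = 0, giving roots s = 1 and s = (8/15)/(1/10) = 16/3. Since 16/3 ≥ 1, the smallest root in [0, 1] is s = 1.)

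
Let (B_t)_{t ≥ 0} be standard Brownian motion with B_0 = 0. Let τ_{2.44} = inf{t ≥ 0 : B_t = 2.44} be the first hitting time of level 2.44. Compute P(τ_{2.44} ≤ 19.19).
P(τ_{2.44} ≤ 19.19) = 2(1 − Φ(2.44/√19.19)) = 2(1 − Φ(0.5570)) ≈ 0.5775

By the reflection principle for standard BM, P(τ_b ≤ t) = 2 · P(B_t ≥ b). Since B_t ~ N(0, t), P(B_t ≥ 2.44) = 1 − Φ(2.44/√t) = 1 − Φ(2.44/√19.19) = 1 − Φ(0.5570) ≈ 0.28876. Doubling: P(τ_{2.44} ≤ 19.19) ≈ 2 · 0.28876 = 0.57752 ≈ 0.5775.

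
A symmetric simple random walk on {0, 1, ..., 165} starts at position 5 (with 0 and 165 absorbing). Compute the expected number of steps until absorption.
E[τ | X_0 = 5] = 800

Let v_k = E[τ | X_0 = k]. Boundary: v_0 = v_165 = 0. Recurrence: v_k = 1 + (v_{k-1} + v_{k+1})/2 for 1 ≤ k ≤ 164. The particular solution to v_k − (v_{k-1} + v_{k+1})/2 = 1 is v_k = −k^2. Adding homogeneous solution A + B k and matching boundaries gives v_k = k (165 − k). Substituting k = 5: v_5 = 5 · 160 = 800.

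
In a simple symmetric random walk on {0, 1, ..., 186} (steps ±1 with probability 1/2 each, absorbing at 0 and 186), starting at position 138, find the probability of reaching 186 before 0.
P(hit 186 before 0) = 138/186 = 23/31

Let u_k = P(hit 186 before 0 | start at k). Then u_0 = 0, u_186 = 1, and u_k = u_{k-1}/2 + u_{k+1}/2 for 1 ≤ k ≤ 185. This harmonic recurrence is solved by u_k = k/186, giving u_138 = 138/186 = 23/31.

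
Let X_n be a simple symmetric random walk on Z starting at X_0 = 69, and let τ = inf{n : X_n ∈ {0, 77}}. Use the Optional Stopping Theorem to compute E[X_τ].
E[X_τ] = 69

X_n is a martingale and τ is a bounded-mean stopping time (indeed τ is finite a.s. with bounded expectation since the walk is in a bounded region). By the OST, E[X_τ] = E[X_0] = 69. Equivalently: E[X_τ] = 77 · P(hit 77 first) + 0 · P(hit 0 first) = 77 · (69/77) = 69.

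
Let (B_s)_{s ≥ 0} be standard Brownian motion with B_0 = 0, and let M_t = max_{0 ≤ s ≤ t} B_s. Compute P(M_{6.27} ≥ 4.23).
P(M_{6.27} ≥ 4.23) = 2·P(B_{6.27} ≥ 4.23) = 2(1 − Φ(4.23/√6.27)) ≈ 0.0912

By the reflection principle for Brownian motion, P(M_t ≥ a) = 2 · P(B_t ≥ a) for a ≥ 0. Since B_t ~ N(0, t), P(B_t ≥ 4.23) = 1 − Φ(4.23/√t) = 1 − Φ(4.23/√6.27) = 1 − Φ(1.6893). So
  P(M_{6.27} ≥ 4.23) = 2(1 − Φ(1.6893)) ≈ 0.0912.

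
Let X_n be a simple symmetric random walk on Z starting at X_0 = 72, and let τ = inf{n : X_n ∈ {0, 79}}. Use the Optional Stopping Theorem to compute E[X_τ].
E[X_τ] = 72

X_n is a martingale and τ is a bounded-mean stopping time (indeed τ is finite a.s. with bounded expectation since the walk is in a bounded region). By the OST, E[X_τ] = E[X_0] = 72. Equivalently: E[X_τ] = 79 · P(hit 79 first) + 0 · P(hit 0 first) = 79 · (72/79) = 72.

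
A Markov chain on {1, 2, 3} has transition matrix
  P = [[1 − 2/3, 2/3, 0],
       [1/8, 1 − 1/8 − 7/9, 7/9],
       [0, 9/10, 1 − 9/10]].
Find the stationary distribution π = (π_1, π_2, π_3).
π = (243/2659, 1296/2659, 1120/2659)

This is a birth-death chain on three states, which satisfies detailed balance: π_1 · P_{12} = π_2 · P_{21} and π_2 · P_{23} = π_3 · P_{32}.
From π_1 · 2/3 = π_2 · 1/8: π_2/π_1 = (2/3)/(1/8) = 16/3.
From π_2 · 7/9 = π_3 · 9/10: π_3/π_2 = (7/9)/(9/10) = 70/81.
Take π_1 proportional to 1; then unnormalized π = (1, 16/3, 1120/243). Normalize by dividing by the sum 2659/243:
  π = (243/2659, 1296/2659, 1120/2659).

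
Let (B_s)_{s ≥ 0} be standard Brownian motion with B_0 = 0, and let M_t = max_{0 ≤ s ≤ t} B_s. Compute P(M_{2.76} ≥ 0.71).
P(M_{2.76} ≥ 0.71) = 2·P(B_{2.76} ≥ 0.71) = 2(1 − Φ(0.71/√2.76)) ≈ 0.6691

By the reflection principle for Brownian motion, P(M_t ≥ a) = 2 · P(B_t ≥ a) for a ≥ 0. Since B_t ~ N(0, t), P(B_t ≥ 0.71) = 1 − Φ(0.71/√t) = 1 − Φ(0.71/√2.76) = 1 − Φ(0.4274). So
  P(M_{2.76} ≥ 0.71) = 2(1 − Φ(0.4274)) ≈ 0.6691.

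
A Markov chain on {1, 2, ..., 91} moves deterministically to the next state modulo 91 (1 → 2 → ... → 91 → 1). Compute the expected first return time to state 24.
E[T_24 | X_0 = 24] = 91

The chain cycles deterministically, so starting at state 24 it returns in exactly 91 steps. Equivalently, the stationary distribution is uniform π_j = 1/91 for every state j, so by Kac's formula E[T_24] = 1/π_24 = 91.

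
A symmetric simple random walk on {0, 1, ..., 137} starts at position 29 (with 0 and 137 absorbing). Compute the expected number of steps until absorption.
E[τ | X_0 = 29] = 3132

Let v_k = E[τ | X_0 = k]. Boundary: v_0 = v_137 = 0. Recurrence: v_k = 1 + (v_{k-1} + v_{k+1})/2 for 1 ≤ k ≤ 136. The particular solution to v_k − (v_{k-1} + v_{k+1})/2 = 1 is v_k = −k^2. Adding homogeneous solution A + B k and matching boundaries gives v_k = k (137 − k). Substituting k = 29: v_29 = 29 · 108 = 3132.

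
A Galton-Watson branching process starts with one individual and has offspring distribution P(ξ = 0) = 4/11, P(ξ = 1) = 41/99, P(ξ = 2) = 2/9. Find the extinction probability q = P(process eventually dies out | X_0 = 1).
q = 1

Mean offspring μ = 0·4/11 + 1·41/99 + 2·2/9 = 85/99 ≤ 1. For μ ≤ 1 with offspring not concentrated at 1, the Galton-Watson process goes extinct almost surely, so q = 1.
(Algebraic check: The pgf is f(s) = 4/11 + 41/99·s + 2/9·s². The extinction probability q is the smallest fixed point of f in [0, 1]. Setting s = f(s):
  2/9·s² + (41/99 − 1)·s + 4/11 = 0
  2/9·s² − (4/11 + 2/9)·s + 4/11 = 0
which factors as (s − 1)·(2/9·s − 4/11) = 0, giving roots s = 1 and s = (4/11)/(2/9) = 18/11. Since 18/11 ≥ 1, the smallest root in [0, 1] is s = 1.)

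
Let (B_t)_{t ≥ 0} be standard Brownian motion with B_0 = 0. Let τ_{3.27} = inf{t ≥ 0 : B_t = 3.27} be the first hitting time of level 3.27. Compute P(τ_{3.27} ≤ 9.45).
P(τ_{3.27} ≤ 9.45) = 2(1 − Φ(3.27/√9.45)) = 2(1 − Φ(1.0637)) ≈ 0.2875

By the reflection principle for standard BM, P(τ_b ≤ t) = 2 · P(B_t ≥ b). Since B_t ~ N(0, t), P(B_t ≥ 3.27) = 1 − Φ(3.27/√t) = 1 − Φ(3.27/√9.45) = 1 − Φ(1.0637) ≈ 0.14373. Doubling: P(τ_{3.27} ≤ 9.45) ≈ 2 · 0.14373 = 0.28746 ≈ 0.2875.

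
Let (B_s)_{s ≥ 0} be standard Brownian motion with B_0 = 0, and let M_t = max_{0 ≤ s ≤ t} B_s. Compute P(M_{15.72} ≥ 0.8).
P(M_{15.72} ≥ 0.8) = 2·P(B_{15.72} ≥ 0.8) = 2(1 − Φ(0.8/√15.72)) ≈ 0.8401

By the reflection principle for Brownian motion, P(M_t ≥ a) = 2 · P(B_t ≥ a) for a ≥ 0. Since B_t ~ N(0, t), P(B_t ≥ 0.8) = 1 − Φ(0.8/√t) = 1 − Φ(0.8/√15.72) = 1 − Φ(0.2018). So
  P(M_{15.72} ≥ 0.8) = 2(1 − Φ(0.2018)) ≈ 0.8401.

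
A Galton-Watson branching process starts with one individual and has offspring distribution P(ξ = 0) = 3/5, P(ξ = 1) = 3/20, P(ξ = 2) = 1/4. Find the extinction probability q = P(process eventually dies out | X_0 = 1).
q = 1

Mean offspring μ = 0·3/5 + 1·3/20 + 2·1/4 = 13/20 ≤ 1. For μ ≤ 1 with offspring not concentrated at 1, the Galton-Watson process goes extinct almost surely, so q = 1.
(Algebraic check: The pgf is f(s) = 3/5 + 3/20·s + 1/4·s². The extinction probability q is the smallest fixed point of f in [0, 1]. Setting s = f(s):
  1/4·s² + (3/20 − 1)·s + 3/5 = 0
  1/4·s² − (3/5 + 1/4)·s + 3/5 = 0
which factors as (s − 1)·(1/4·s − 3/5) = 0, giving roots s = 1 and s = (3/5)/(1/4) = 12/5. Since 12/5 ≥ 1, the smallest root in [0, 1] is s = 1.)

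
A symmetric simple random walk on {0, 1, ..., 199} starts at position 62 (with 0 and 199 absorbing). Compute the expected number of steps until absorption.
E[τ | X_0 = 62] = 8494

Let v_k = E[τ | X_0 = k]. Boundary: v_0 = v_199 = 0. Recurrence: v_k = 1 + (v_{k-1} + v_{k+1})/2 for 1 ≤ k ≤ 198. The particular solution to v_k − (v_{k-1} + v_{k+1})/2 = 1 is v_k = −k^2. Adding homogeneous solution A + B k and matching boundaries gives v_k = k (199 − k). Substituting k = 62: v_62 = 62 · 137 = 8494.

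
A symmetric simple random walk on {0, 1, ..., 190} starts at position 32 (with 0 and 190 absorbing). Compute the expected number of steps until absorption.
E[τ | X_0 = 32] = 5056

Let v_k = E[τ | X_0 = k]. Boundary: v_0 = v_190 = 0. Recurrence: v_k = 1 + (v_{k-1} + v_{k+1})/2 for 1 ≤ k ≤ 189. The particular solution to v_k − (v_{k-1} + v_{k+1})/2 = 1 is v_k = −k^2. Adding homogeneous solution A + B k and matching boundaries gives v_k = k (190 − k). Substituting k = 32: v_32 = 32 · 158 = 5056.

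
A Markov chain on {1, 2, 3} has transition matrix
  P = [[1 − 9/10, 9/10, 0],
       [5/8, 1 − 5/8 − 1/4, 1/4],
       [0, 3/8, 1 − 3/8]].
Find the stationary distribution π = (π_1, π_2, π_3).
π = (5/17, 36/85, 24/85)

This is a birth-death chain on three states, which satisfies detailed balance: π_1 · P_{12} = π_2 · P_{21} and π_2 · P_{23} = π_3 · P_{32}.
From π_1 · 9/10 = π_2 · 5/8: π_2/π_1 = (9/10)/(5/8) = 36/25.
From π_2 · 1/4 = π_3 · 3/8: π_3/π_2 = (1/4)/(3/8) = 2/3.
Take π_1 proportional to 1; then unnormalized π = (1, 36/25, 24/25). Normalize by dividing by the sum 17/5:
  π = (5/17, 36/85, 24/85).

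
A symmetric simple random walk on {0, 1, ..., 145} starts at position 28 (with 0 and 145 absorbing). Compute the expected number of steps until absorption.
E[τ | X_0 = 28] = 3276

Let v_k = E[τ | X_0 = k]. Boundary: v_0 = v_145 = 0. Recurrence: v_k = 1 + (v_{k-1} + v_{k+1})/2 for 1 ≤ k ≤ 144. The particular solution to v_k − (v_{k-1} + v_{k+1})/2 = 1 is v_k = −k^2. Adding homogeneous solution A + B k and matching boundaries gives v_k = k (145 − k). Substituting k = 28: v_28 = 28 · 117 = 3276.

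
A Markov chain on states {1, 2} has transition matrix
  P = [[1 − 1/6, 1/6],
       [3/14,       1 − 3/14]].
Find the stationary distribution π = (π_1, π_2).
π_1 = 9/16, π_2 = 7/16

Solve πP = π with π_1 + π_2 = 1. From πP = π: π_1 · (1 − 1/6) + π_2 · 3/14 = π_1 ⇒ π_2 · 3/14 = π_1 · 1/6 ⇒ π_2/π_1 = (1/6)/(3/14) = 7/9. Together with π_1 + π_2 = 1:
  π_1 = (3/14)/(1/6 + 3/14) = (3/14)/(8/21) = 9/16,
  π_2 = (1/6)/(1/6 + 3/14) = (1/6)/(8/21) = 7/16.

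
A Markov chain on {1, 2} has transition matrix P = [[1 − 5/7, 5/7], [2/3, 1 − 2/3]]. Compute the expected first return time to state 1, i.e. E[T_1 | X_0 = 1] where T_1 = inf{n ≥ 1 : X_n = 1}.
E[T_1 | X_0 = 1] = 1/π_1 = 29/14

For an irreducible recurrent Markov chain with stationary distribution π, E[T_i | X_0 = i] = 1/π_i (Kac's formula). Here π_1 = (2/3)/(5/7 + 2/3) = (2/3)/(29/21) = 14/29, so E[T_1 | X_0 = 1] = 1/π_1 = (5/7 + 2/3)/(2/3) = (29/21)/(2/3) = 29/14.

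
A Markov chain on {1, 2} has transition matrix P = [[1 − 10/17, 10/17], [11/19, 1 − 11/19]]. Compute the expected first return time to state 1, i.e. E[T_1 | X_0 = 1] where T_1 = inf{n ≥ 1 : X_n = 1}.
E[T_1 | X_0 = 1] = 1/π_1 = 377/187

For an irreducible recurrent Markov chain with stationary distribution π, E[T_i | X_0 = i] = 1/π_i (Kac's formula). Here π_1 = (11/19)/(10/17 + 11/19) = (11/19)/(377/323) = 187/377, so E[T_1 | X_0 = 1] = 1/π_1 = (10/17 + 11/19)/(11/19) = (377/323)/(11/19) = 377/187.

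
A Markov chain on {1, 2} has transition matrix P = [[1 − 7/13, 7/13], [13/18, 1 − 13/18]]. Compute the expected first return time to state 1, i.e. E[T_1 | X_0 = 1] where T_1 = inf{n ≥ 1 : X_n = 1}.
E[T_1 | X_0 = 1] = 1/π_1 = 295/169

For an irreducible recurrent Markov chain with stationary distribution π, E[T_i | X_0 = i] = 1/π_i (Kac's formula). Here π_1 = (13/18)/(7/13 + 13/18) = (13/18)/(295/234) = 169/295, so E[T_1 | X_0 = 1] = 1/π_1 = (7/13 + 13/18)/(13/18) = (295/234)/(13/18) = 295/169.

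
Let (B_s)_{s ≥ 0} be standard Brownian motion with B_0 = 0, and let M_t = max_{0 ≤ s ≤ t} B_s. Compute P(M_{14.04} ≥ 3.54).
P(M_{14.04} ≥ 3.54) = 2·P(B_{14.04} ≥ 3.54) = 2(1 − Φ(3.54/√14.04)) ≈ 0.3448

By the reflection principle for Brownian motion, P(M_t ≥ a) = 2 · P(B_t ≥ a) for a ≥ 0. Since B_t ~ N(0, t), P(B_t ≥ 3.54) = 1 − Φ(3.54/√t) = 1 − Φ(3.54/√14.04) = 1 − Φ(0.9448). So
  P(M_{14.04} ≥ 3.54) = 2(1 − Φ(0.9448)) ≈ 0.3448.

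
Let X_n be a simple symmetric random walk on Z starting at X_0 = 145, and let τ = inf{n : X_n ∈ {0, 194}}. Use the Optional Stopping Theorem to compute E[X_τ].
E[X_τ] = 145

X_n is a martingale and τ is a bounded-mean stopping time (indeed τ is finite a.s. with bounded expectation since the walk is in a bounded region). By the OST, E[X_τ] = E[X_0] = 145. Equivalently: E[X_τ] = 194 · P(hit 194 first) + 0 · P(hit 0 first) = 194 · (145/194) = 145.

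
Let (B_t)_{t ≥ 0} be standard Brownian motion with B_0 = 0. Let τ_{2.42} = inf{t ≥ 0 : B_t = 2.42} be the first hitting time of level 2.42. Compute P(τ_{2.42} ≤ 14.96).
P(τ_{2.42} ≤ 14.96) = 2(1 − Φ(2.42/√14.96)) = 2(1 − Φ(0.6257)) ≈ 0.5315

By the reflection principle for standard BM, P(τ_b ≤ t) = 2 · P(B_t ≥ b). Since B_t ~ N(0, t), P(B_t ≥ 2.42) = 1 − Φ(2.42/√t) = 1 − Φ(2.42/√14.96) = 1 − Φ(0.6257) ≈ 0.26576. Doubling: P(τ_{2.42} ≤ 14.96) ≈ 2 · 0.26576 = 0.53152 ≈ 0.5315.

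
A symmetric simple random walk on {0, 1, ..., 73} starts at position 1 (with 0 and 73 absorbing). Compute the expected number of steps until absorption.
E[τ | X_0 = 1] = 72

Let v_k = E[τ | X_0 = k]. Boundary: v_0 = v_73 = 0. Recurrence: v_k = 1 + (v_{k-1} + v_{k+1})/2 for 1 ≤ k ≤ 72. The particular solution to v_k − (v_{k-1} + v_{k+1})/2 = 1 is v_k = −k^2. Adding homogeneous solution A + B k and matching boundaries gives v_k = k (73 − k). Substituting k = 1: v_1 = 1 · 72 = 72.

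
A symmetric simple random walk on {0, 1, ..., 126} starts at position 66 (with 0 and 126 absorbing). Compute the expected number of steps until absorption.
E[τ | X_0 = 66] = 3960

Let v_k = E[τ | X_0 = k]. Boundary: v_0 = v_126 = 0. Recurrence: v_k = 1 + (v_{k-1} + v_{k+1})/2 for 1 ≤ k ≤ 125. The particular solution to v_k − (v_{k-1} + v_{k+1})/2 = 1 is v_k = −k^2. Adding homogeneous solution A + B k and matching boundaries gives v_k = k (126 − k). Substituting k = 66: v_66 = 66 · 60 = 3960.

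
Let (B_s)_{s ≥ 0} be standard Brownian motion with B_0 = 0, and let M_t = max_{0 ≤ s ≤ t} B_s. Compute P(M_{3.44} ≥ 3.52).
P(M_{3.44} ≥ 3.52) = 2·P(B_{3.44} ≥ 3.52) = 2(1 − Φ(3.52/√3.44)) ≈ 0.0577

By the reflection principle for Brownian motion, P(M_t ≥ a) = 2 · P(B_t ≥ a) for a ≥ 0. Since B_t ~ N(0, t), P(B_t ≥ 3.52) = 1 − Φ(3.52/√t) = 1 − Φ(3.52/√3.44) = 1 − Φ(1.8979). So
  P(M_{3.44} ≥ 3.52) = 2(1 − Φ(1.8979)) ≈ 0.0577.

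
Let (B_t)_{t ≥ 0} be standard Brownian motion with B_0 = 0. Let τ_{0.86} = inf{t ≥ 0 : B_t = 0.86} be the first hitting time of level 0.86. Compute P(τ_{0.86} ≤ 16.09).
P(τ_{0.86} ≤ 16.09) = 2(1 − Φ(0.86/√16.09)) = 2(1 − Φ(0.2144)) ≈ 0.8302

By the reflection principle for standard BM, P(τ_b ≤ t) = 2 · P(B_t ≥ b). Since B_t ~ N(0, t), P(B_t ≥ 0.86) = 1 − Φ(0.86/√t) = 1 − Φ(0.86/√16.09) = 1 − Φ(0.2144) ≈ 0.41512. Doubling: P(τ_{0.86} ≤ 16.09) ≈ 2 · 0.41512 = 0.83024 ≈ 0.8302.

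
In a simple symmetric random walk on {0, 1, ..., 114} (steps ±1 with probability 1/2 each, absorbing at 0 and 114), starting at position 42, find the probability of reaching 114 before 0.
P(hit 114 before 0) = 42/114 = 7/19

Let u_k = P(hit 114 before 0 | start at k). Then u_0 = 0, u_114 = 1, and u_k = u_{k-1}/2 + u_{k+1}/2 for 1 ≤ k ≤ 113. This harmonic recurrence is solved by u_k = k/114, giving u_42 = 42/114 = 7/19.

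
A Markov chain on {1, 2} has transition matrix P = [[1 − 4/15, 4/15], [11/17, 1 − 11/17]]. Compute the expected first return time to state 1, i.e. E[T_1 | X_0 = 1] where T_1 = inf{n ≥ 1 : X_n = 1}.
E[T_1 | X_0 = 1] = 1/π_1 = 233/165

For an irreducible recurrent Markov chain with stationary distribution π, E[T_i | X_0 = i] = 1/π_i (Kac's formula). Here π_1 = (11/17)/(4/15 + 11/17) = (11/17)/(233/255) = 165/233, so E[T_1 | X_0 = 1] = 1/π_1 = (4/15 + 11/17)/(11/17) = (233/255)/(11/17) = 233/165.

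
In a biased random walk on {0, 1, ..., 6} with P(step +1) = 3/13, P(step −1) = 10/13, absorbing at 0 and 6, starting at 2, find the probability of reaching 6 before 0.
P(hit 6 before 0) = (1 − (10/3)^2) / (1 − (10/3)^6) = 81/10981

Let u_k denote P(reach 6 before 0 | start at k). Boundary: u_0 = 0, u_6 = 1. Recurrence: u_k = 3/13·u_{k+1} + 10/13·u_{k-1} for 1 ≤ k ≤ 5. Try u_k = A + B·r^k with r = q/p = (10/13)/(3/13) = 10/3. Substitution satisfies the recurrence; boundary conditions give:
  u_k = (1 − r^k) / (1 − r^N) = (1 − (10/3)^2) / (1 − (10/3)^6) = 81/10981.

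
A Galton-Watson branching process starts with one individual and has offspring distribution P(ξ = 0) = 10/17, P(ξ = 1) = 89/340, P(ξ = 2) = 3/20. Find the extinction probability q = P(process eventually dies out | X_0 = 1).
q = 1

Mean offspring μ = 0·10/17 + 1·89/340 + 2·3/20 = 191/340 ≤ 1. For μ ≤ 1 with offspring not concentrated at 1, the Galton-Watson process goes extinct almost surely, so q = 1.
(Algebraic check: The pgf is f(s) = 10/17 + 89/340·s + 3/20·s². The extinction probability q is the smallest fixed point of f in [0, 1]. Setting s = f(s):
  3/20·s² + (89/340 − 1)·s + 10/17 = 0
  3/20·s² − (10/17 + 3/20)·s + 10/17 = 0
which factors as (s − 1)·(3/20·s − 10/17) = 0, giving roots s = 1 and s = (10/17)/(3/20) = 200/51. Since 200/51 ≥ 1, the smallest root in [0, 1] is s = 1.)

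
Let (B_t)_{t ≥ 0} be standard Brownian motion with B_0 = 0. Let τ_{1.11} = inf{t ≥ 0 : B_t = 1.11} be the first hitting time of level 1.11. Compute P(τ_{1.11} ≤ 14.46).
P(τ_{1.11} ≤ 14.46) = 2(1 − Φ(1.11/√14.46)) = 2(1 − Φ(0.2919)) ≈ 0.7704

By the reflection principle for standard BM, P(τ_b ≤ t) = 2 · P(B_t ≥ b). Since B_t ~ N(0, t), P(B_t ≥ 1.11) = 1 − Φ(1.11/√t) = 1 − Φ(1.11/√14.46) = 1 − Φ(0.2919) ≈ 0.38518. Doubling: P(τ_{1.11} ≤ 14.46) ≈ 2 · 0.38518 = 0.77036 ≈ 0.7704.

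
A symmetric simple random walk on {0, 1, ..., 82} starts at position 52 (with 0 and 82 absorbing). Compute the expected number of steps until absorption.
E[τ | X_0 = 52] = 1560

Let v_k = E[τ | X_0 = k]. Boundary: v_0 = v_82 = 0. Recurrence: v_k = 1 + (v_{k-1} + v_{k+1})/2 for 1 ≤ k ≤ 81. The particular solution to v_k − (v_{k-1} + v_{k+1})/2 = 1 is v_k = −k^2. Adding homogeneous solution A + B k and matching boundaries gives v_k = k (82 − k). Substituting k = 52: v_52 = 52 · 30 = 1560.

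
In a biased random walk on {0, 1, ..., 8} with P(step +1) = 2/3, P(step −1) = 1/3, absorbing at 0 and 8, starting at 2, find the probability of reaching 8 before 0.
P(hit 8 before 0) = (1 − (1/2)^2) / (1 − (1/2)^8) = 64/85

Let u_k denote P(reach 8 before 0 | start at k). Boundary: u_0 = 0, u_8 = 1. Recurrence: u_k = 2/3·u_{k+1} + 1/3·u_{k-1} for 1 ≤ k ≤ 7. Try u_k = A + B·r^k with r = q/p = (1/3)/(2/3) = 1/2. Substitution satisfies the recurrence; boundary conditions give:
  u_k = (1 − r^k) / (1 − r^N) = (1 − (1/2)^2) / (1 − (1/2)^8) = 64/85.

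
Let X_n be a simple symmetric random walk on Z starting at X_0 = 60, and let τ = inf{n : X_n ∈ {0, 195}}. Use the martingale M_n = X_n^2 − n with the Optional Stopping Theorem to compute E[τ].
E[τ] = 8100

M_n = X_n^2 − n is a martingale (since E[X_{n+1}^2 | F_n] = X_n^2 + 1). By OST (τ has finite mean in a bounded region), E[M_τ] = E[M_0] = X_0^2 − 0 = 60^2 = 3600. Also E[M_τ] = E[X_τ^2] − E[τ]. The walk exits at 0 or 195, with P(hit 195 first) = 60/195, so E[X_τ^2] = 195^2 · 60/195 + 0 = 11700. Thus E[τ] = E[X_τ^2] − E[M_τ] = 11700 − 3600 = 8100 = 60(195 − 60) = 8100.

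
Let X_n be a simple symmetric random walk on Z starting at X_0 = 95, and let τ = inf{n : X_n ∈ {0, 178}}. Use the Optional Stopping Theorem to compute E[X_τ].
E[X_τ] = 95

X_n is a martingale and τ is a bounded-mean stopping time (indeed τ is finite a.s. with bounded expectation since the walk is in a bounded region). By the OST, E[X_τ] = E[X_0] = 95. Equivalently: E[X_τ] = 178 · P(hit 178 first) + 0 · P(hit 0 first) = 178 · (95/178) = 95.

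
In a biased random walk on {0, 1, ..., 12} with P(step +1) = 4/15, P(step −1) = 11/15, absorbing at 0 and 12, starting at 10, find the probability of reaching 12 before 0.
P(hit 12 before 0) = (1 − (11/4)^10) / (1 − (11/4)^12) = 3952209680/29889634281

Let u_k denote P(reach 12 before 0 | start at k). Boundary: u_0 = 0, u_12 = 1. Recurrence: u_k = 4/15·u_{k+1} + 11/15·u_{k-1} for 1 ≤ k ≤ 11. Try u_k = A + B·r^k with r = q/p = (11/15)/(4/15) = 11/4. Substitution satisfies the recurrence; boundary conditions give:
  u_k = (1 − r^k) / (1 − r^N) = (1 − (11/4)^10) / (1 − (11/4)^12) = 3952209680/29889634281.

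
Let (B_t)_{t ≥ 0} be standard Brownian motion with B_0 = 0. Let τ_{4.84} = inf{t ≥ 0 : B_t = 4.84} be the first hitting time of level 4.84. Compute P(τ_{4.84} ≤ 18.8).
P(τ_{4.84} ≤ 18.8) = 2(1 − Φ(4.84/√18.8)) = 2(1 − Φ(1.1163)) ≈ 0.2643

By the reflection principle for standard BM, P(τ_b ≤ t) = 2 · P(B_t ≥ b). Since B_t ~ N(0, t), P(B_t ≥ 4.84) = 1 − Φ(4.84/√t) = 1 − Φ(4.84/√18.8) = 1 − Φ(1.1163) ≈ 0.13215. Doubling: P(τ_{4.84} ≤ 18.8) ≈ 2 · 0.13215 = 0.26430 ≈ 0.2643.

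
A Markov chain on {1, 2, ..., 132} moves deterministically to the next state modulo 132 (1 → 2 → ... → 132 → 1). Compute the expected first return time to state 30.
E[T_30 | X_0 = 30] = 132

The chain cycles deterministically, so starting at state 30 it returns in exactly 132 steps. Equivalently, the stationary distribution is uniform π_j = 1/132 for every state j, so by Kac's formula E[T_30] = 1/π_30 = 132.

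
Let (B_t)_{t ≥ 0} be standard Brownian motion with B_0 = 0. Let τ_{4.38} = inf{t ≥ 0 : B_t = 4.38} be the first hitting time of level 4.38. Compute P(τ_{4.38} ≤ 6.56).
P(τ_{4.38} ≤ 6.56) = 2(1 − Φ(4.38/√6.56)) = 2(1 − Φ(1.7101)) ≈ 0.0872

By the reflection principle for standard BM, P(τ_b ≤ t) = 2 · P(B_t ≥ b). Since B_t ~ N(0, t), P(B_t ≥ 4.38) = 1 − Φ(4.38/√t) = 1 − Φ(4.38/√6.56) = 1 − Φ(1.7101) ≈ 0.04362. Doubling: P(τ_{4.38} ≤ 6.56) ≈ 2 · 0.04362 = 0.08724 ≈ 0.0872.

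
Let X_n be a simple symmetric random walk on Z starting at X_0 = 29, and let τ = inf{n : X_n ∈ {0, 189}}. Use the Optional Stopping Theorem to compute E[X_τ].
E[X_τ] = 29

X_n is a martingale and τ is a bounded-mean stopping time (indeed τ is finite a.s. with bounded expectation since the walk is in a bounded region). By the OST, E[X_τ] = E[X_0] = 29. Equivalently: E[X_τ] = 189 · P(hit 189 first) + 0 · P(hit 0 first) = 189 · (29/189) = 29.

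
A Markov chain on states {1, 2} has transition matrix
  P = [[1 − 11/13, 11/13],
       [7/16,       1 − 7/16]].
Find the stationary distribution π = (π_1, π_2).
π_1 = 91/267, π_2 = 176/267

Solve πP = π with π_1 + π_2 = 1. From πP = π: π_1 · (1 − 11/13) + π_2 · 7/16 = π_1 ⇒ π_2 · 7/16 = π_1 · 11/13 ⇒ π_2/π_1 = (11/13)/(7/16) = 176/91. Together with π_1 + π_2 = 1:
  π_1 = (7/16)/(11/13 + 7/16) = (7/16)/(267/208) = 91/267,
  π_2 = (11/13)/(11/13 + 7/16) = (11/13)/(267/208) = 176/267.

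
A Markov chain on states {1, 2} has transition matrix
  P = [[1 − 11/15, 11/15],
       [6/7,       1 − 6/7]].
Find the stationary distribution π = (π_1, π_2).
π_1 = 90/167, π_2 = 77/167

Solve πP = π with π_1 + π_2 = 1. From πP = π: π_1 · (1 − 11/15) + π_2 · 6/7 = π_1 ⇒ π_2 · 6/7 = π_1 · 11/15 ⇒ π_2/π_1 = (11/15)/(6/7) = 77/90. Together with π_1 + π_2 = 1:
  π_1 = (6/7)/(11/15 + 6/7) = (6/7)/(167/105) = 90/167,
  π_2 = (11/15)/(11/15 + 6/7) = (11/15)/(167/105) = 77/167.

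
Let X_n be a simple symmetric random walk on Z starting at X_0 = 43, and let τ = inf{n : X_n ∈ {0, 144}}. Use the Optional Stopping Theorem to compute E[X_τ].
E[X_τ] = 43

X_n is a martingale and τ is a bounded-mean stopping time (indeed τ is finite a.s. with bounded expectation since the walk is in a bounded region). By the OST, E[X_τ] = E[X_0] = 43. Equivalently: E[X_τ] = 144 · P(hit 144 first) + 0 · P(hit 0 first) = 144 · (43/144) = 43.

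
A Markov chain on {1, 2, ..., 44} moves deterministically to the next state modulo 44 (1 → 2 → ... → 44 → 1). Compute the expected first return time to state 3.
E[T_3 | X_0 = 3] = 44

The chain cycles deterministically, so starting at state 3 it returns in exactly 44 steps. Equivalently, the stationary distribution is uniform π_j = 1/44 for every state j, so by Kac's formula E[T_3] = 1/π_3 = 44.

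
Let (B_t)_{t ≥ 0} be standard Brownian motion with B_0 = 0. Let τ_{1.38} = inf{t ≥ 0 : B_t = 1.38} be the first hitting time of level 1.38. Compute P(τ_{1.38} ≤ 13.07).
P(τ_{1.38} ≤ 13.07) = 2(1 − Φ(1.38/√13.07)) = 2(1 − Φ(0.3817)) ≈ 0.7027

By the reflection principle for standard BM, P(τ_b ≤ t) = 2 · P(B_t ≥ b). Since B_t ~ N(0, t), P(B_t ≥ 1.38) = 1 − Φ(1.38/√t) = 1 − Φ(1.38/√13.07) = 1 − Φ(0.3817) ≈ 0.35134. Doubling: P(τ_{1.38} ≤ 13.07) ≈ 2 · 0.35134 = 0.70268 ≈ 0.7027.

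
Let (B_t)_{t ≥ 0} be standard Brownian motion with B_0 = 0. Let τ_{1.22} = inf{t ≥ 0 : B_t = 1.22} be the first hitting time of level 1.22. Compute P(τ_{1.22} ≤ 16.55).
P(τ_{1.22} ≤ 16.55) = 2(1 − Φ(1.22/√16.55)) = 2(1 − Φ(0.2999)) ≈ 0.7643

By the reflection principle for standard BM, P(τ_b ≤ t) = 2 · P(B_t ≥ b). Since B_t ~ N(0, t), P(B_t ≥ 1.22) = 1 − Φ(1.22/√t) = 1 − Φ(1.22/√16.55) = 1 − Φ(0.2999) ≈ 0.38213. Doubling: P(τ_{1.22} ≤ 16.55) ≈ 2 · 0.38213 = 0.76426 ≈ 0.7643.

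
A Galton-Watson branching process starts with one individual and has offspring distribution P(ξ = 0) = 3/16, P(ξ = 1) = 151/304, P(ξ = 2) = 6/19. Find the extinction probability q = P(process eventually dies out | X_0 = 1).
q = 19/32

The pgf is f(s) = 3/16 + 151/304·s + 6/19·s². The extinction probability q is the smallest fixed point of f in [0, 1]. Setting s = f(s):
  6/19·s² + (151/304 − 1)·s + 3/16 = 0
  6/19·s² − (3/16 + 6/19)·s + 3/16 = 0
which factors as (s − 1)·(6/19·s − 3/16) = 0, giving roots s = 1 and s = (3/16)/(6/19) = 19/32.
Mean offspring μ = 151/304 + 2·6/19 = 343/304 > 1 (supercritical), so q < 1. The extinction probability is the smaller root: q = (3/16)/(6/19) = 19/32.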